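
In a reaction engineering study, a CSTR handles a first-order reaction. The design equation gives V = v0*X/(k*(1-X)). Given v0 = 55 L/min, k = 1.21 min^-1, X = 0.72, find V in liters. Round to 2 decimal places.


V = v0 * X / (k * (1 - X))
V = 55 * 0.72 / (1.21 * (1 - 0.72))
V = 39.6 / (1.21 * 0.28)
V = 39.6 / 0.3388
V = 116.88 L


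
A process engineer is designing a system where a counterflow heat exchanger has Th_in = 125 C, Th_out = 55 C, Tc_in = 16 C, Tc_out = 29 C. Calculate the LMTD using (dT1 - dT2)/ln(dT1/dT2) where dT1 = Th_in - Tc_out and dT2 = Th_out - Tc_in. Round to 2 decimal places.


dT1 = Th_in - Tc_out = 125 - 29 = 96
dT2 = Th_out - Tc_in = 55 - 16 = 39
LMTD = (dT1 - dT2) / ln(dT1/dT2)
LMTD = (96 - 39) / ln(96/39)
LMTD = 63.28 K


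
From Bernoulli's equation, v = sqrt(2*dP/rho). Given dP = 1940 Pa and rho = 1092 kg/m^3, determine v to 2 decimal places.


v = sqrt(2*dP/rho)
v = sqrt(2*1940/1092)
v = sqrt(3.553114)
v = 1.88 m/s


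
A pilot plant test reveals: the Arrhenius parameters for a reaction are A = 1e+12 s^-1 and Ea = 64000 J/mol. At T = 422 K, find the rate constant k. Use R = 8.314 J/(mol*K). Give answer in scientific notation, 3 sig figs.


k = A * exp(-Ea/(R*T))
k = 1e+12 * exp(-64000 / (8.314 * 422))
k = 1e+12 * exp(-18.241372)
k = 1.20e+04


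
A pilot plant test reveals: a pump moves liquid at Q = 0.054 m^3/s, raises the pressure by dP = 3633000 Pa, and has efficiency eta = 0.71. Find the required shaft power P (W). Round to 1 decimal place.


P = Q * dP / eta
P = 0.054 * 3633000 / 0.71
P = 196182.0 / 0.71
P = 276312.7 W


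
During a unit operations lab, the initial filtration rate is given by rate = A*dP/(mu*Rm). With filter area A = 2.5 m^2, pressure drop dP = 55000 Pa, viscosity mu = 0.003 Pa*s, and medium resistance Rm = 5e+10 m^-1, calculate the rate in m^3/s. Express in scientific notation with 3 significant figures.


rate = A * dP / (mu * Rm)
rate = 2.5 * 55000 / (0.003 * 5e+10)
rate = 137500.0 / 1.500e+08
rate = 9.17e-04 m^3/s


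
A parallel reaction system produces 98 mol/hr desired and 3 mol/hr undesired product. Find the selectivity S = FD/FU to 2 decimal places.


S = desired product rate / undesired product rate
S = 98 / 3
S = 32.67


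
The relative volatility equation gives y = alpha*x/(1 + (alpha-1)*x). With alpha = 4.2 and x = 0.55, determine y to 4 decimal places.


y = alpha*x / (1 + (alpha-1)*x)
y = 4.2*0.55 / (1 + (4.2-1)*0.55)
y = 2.31 / (1 + 1.76)
y = 2.31 / 2.76
y = 0.8370


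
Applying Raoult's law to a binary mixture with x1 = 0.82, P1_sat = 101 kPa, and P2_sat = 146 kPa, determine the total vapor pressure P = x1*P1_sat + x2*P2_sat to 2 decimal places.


P = x1*P1_sat + x2*P2_sat
x2 = 1 - x1 = 1 - 0.82 = 0.18
P = 0.82*101 + 0.18*146
P = 82.82 + 26.28
P = 109.10 kPa


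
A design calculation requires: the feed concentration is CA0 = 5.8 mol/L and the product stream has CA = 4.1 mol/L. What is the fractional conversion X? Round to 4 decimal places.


X = (CA0 - CA) / CA0
X = (5.8 - 4.1) / 5.8
X = 1.7 / 5.8
X = 0.2931


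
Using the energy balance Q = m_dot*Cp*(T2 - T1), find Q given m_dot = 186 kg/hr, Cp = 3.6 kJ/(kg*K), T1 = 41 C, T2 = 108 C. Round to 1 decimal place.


Q = m_dot * Cp * (T2 - T1)
Q = 186 * 3.6 * (108 - 41)
Q = 186 * 3.6 * 67
Q = 44863.2 kJ/hr


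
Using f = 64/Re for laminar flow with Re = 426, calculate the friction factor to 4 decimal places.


f = 64 / Re
f = 64 / 426
f = 0.1502


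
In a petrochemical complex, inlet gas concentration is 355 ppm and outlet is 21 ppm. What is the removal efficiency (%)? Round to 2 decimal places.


Efficiency = (G_in - G_out) / G_in * 100%
Efficiency = (355 - 21) / 355 * 100
Efficiency = 334 / 355 * 100
Efficiency = 94.08%


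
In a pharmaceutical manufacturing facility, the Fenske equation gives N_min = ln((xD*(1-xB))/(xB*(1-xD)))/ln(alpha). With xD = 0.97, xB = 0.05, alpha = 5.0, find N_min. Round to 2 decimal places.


N_min = ln((xD*(1-xB))/(xB*(1-xD))) / ln(alpha)
Numerator inside ln: 0.9215 / 0.0015 = 614.333333
ln(614.333333) = 6.420538
ln(alpha) = ln(5.0) = 1.609438
N_min = 6.420538 / 1.609438 = 3.99


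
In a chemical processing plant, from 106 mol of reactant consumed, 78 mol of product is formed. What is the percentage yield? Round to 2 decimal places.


Yield = (moles product / moles consumed) * 100%
Yield = (78 / 106) * 100
Yield = 0.7358 * 100
Yield = 73.58%


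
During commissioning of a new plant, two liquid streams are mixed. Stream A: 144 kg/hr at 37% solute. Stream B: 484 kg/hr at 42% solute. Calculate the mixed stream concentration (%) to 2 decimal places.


Mass balance on solute: F1*x1 + F2*x2 = F3*x3
F3 = F1 + F2 = 144 + 484 = 628 kg/hr
x3 = (F1*x1 + F2*x2)/F3
x3 = (144*0.37 + 484*0.42) / 628
x3 = 40.85%


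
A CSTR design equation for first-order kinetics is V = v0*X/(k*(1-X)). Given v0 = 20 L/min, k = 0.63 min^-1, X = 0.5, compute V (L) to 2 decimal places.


V = v0 * X / (k * (1 - X))
V = 20 * 0.5 / (0.63 * (1 - 0.5))
V = 10.0 / (0.63 * 0.5)
V = 10.0 / 0.315
V = 31.75 L


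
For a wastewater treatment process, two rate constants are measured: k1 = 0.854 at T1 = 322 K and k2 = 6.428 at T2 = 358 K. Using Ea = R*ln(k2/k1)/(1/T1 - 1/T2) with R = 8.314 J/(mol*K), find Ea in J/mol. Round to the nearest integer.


Ea = R * ln(k2/k1) / (1/T1 - 1/T2)
ln(k2/k1) = ln(6.428/0.854) = 2.0184875
1/T1 - 1/T2 = 1/322 - 1/358 = 0.000312293973
Ea = 8.314 * 2.0184875 / 0.000312293973
Ea = 53737 J/mol


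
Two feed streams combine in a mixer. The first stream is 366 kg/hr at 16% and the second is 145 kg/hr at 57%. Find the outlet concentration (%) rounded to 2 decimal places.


Mass balance on solute: F1*x1 + F2*x2 = F3*x3
F3 = F1 + F2 = 366 + 145 = 511 kg/hr
x3 = (F1*x1 + F2*x2)/F3
x3 = (366*0.16 + 145*0.57) / 511
x3 = 27.63%


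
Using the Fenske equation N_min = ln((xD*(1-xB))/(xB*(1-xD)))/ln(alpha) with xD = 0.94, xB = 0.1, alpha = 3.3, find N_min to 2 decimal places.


N_min = ln((xD*(1-xB))/(xB*(1-xD))) / ln(alpha)
Numerator inside ln: 0.846 / 0.006 = 141.0
ln(141.0) = 4.94876
ln(alpha) = ln(3.3) = 1.193922
N_min = 4.94876 / 1.193922 = 4.14


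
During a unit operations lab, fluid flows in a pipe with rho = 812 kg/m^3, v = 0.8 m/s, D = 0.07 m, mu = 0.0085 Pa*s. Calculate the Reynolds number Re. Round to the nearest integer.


Re = rho * v * D / mu
Re = 812 * 0.8 * 0.07 / 0.0085
Re = 45.472 / 0.0085
Re = 5350


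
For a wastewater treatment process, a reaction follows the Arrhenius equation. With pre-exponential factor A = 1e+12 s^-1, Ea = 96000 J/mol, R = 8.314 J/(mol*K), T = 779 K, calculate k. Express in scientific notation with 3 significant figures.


k = A * exp(-Ea/(R*T))
k = 1e+12 * exp(-96000 / (8.314 * 779))
k = 1e+12 * exp(-14.822578)
k = 3.65e+05


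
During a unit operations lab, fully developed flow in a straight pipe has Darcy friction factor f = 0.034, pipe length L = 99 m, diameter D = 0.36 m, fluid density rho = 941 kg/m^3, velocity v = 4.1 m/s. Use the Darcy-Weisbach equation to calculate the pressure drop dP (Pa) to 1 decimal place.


dP = f * (L/D) * (rho*v^2/2)
dP = 0.034 * (99/0.36) * (941*4.1^2/2)
L/D = 275.0
rho*v^2/2 = 941*16.81/2 = 7909.105
dP = 0.034 * 275.0 * 7909.105
dP = 73950.1 Pa


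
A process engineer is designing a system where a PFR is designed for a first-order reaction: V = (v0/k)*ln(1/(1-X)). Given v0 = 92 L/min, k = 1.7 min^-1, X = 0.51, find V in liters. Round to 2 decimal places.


V = (v0/k) * ln(1/(1-X))
V = (92/1.7) * ln(1/(1-0.51))
V = 54.117647 * ln(2.040816)
V = 54.117647 * 0.71335
V = 38.60 L


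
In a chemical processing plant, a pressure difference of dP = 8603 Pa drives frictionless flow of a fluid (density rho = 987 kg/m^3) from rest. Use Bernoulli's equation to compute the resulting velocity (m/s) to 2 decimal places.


v = sqrt(2*dP/rho)
v = sqrt(2*8603/987)
v = sqrt(17.432624)
v = 4.18 m/s


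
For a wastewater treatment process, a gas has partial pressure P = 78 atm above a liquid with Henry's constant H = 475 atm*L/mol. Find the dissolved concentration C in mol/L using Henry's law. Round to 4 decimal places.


C = P / H
C = 78 / 475
C = 0.1642 mol/L


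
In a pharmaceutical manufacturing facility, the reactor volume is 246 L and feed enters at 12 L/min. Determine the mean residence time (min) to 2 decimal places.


tau = V / v0
tau = 246 / 12
tau = 20.50 min


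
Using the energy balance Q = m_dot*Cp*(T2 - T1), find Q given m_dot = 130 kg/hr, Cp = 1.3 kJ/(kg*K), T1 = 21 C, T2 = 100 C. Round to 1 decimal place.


Q = m_dot * Cp * (T2 - T1)
Q = 130 * 1.3 * (100 - 21)
Q = 130 * 1.3 * 79
Q = 13351.0 kJ/hr


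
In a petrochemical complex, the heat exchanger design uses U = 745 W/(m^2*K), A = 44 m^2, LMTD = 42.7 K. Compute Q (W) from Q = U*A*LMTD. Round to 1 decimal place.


Q = U * A * LMTD
Q = 745 * 44 * 42.7
Q = 1399706.0 W


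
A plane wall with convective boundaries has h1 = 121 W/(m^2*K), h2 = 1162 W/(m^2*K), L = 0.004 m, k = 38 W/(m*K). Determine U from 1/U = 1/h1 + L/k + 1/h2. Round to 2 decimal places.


1/U = 1/h1 + L/k + 1/h2
1/U = 1/121 + 0.004/38 + 1/1162
1/U = 0.0082644628 + 0.0001052632 + 0.0008605852
1/U = 0.0092303112
U = 108.34 W/(m^2*K)


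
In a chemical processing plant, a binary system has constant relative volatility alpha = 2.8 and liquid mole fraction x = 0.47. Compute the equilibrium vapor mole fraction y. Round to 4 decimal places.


y = alpha*x / (1 + (alpha-1)*x)
y = 2.8*0.47 / (1 + (2.8-1)*0.47)
y = 1.316 / (1 + 0.846)
y = 1.316 / 1.846
y = 0.7129


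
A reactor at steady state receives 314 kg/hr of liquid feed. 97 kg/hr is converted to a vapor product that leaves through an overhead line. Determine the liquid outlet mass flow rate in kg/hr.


Steady-state mass balance on the main outlet: F_out = F_in - F_removed
F_out = 314 - 97
F_out = 217 kg/hr


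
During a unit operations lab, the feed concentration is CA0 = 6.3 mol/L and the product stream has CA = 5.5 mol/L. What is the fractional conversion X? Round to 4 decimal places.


X = (CA0 - CA) / CA0
X = (6.3 - 5.5) / 6.3
X = 0.8 / 6.3
X = 0.1270


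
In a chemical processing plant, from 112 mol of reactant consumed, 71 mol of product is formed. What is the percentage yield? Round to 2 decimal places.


Yield = (moles product / moles consumed) * 100%
Yield = (71 / 112) * 100
Yield = 0.6339 * 100
Yield = 63.39%


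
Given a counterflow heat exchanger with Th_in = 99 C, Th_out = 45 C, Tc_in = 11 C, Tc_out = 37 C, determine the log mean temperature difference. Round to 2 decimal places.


dT1 = Th_in - Tc_out = 99 - 37 = 62
dT2 = Th_out - Tc_in = 45 - 11 = 34
LMTD = (dT1 - dT2) / ln(dT1/dT2)
LMTD = (62 - 34) / ln(62/34)
LMTD = 46.61 K


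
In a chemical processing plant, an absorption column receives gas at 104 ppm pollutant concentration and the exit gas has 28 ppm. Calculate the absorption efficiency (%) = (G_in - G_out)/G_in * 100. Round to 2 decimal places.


Efficiency = (G_in - G_out) / G_in * 100%
Efficiency = (104 - 28) / 104 * 100
Efficiency = 76 / 104 * 100
Efficiency = 73.08%


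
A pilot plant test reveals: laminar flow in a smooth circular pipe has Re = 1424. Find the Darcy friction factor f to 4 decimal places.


f = 64 / Re
f = 64 / 1424
f = 0.0449


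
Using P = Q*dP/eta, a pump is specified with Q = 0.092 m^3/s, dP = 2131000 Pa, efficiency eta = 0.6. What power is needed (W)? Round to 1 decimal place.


P = Q * dP / eta
P = 0.092 * 2131000 / 0.6
P = 196052.0 / 0.6
P = 326753.3 W


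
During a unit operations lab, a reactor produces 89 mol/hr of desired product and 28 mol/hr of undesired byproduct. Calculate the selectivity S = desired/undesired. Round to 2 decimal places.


S = desired product rate / undesired product rate
S = 89 / 28
S = 3.18


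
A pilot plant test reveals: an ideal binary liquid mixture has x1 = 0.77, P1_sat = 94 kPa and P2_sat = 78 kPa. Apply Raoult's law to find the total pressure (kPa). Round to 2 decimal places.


P = x1*P1_sat + x2*P2_sat
x2 = 1 - x1 = 1 - 0.77 = 0.23
P = 0.77*94 + 0.23*78
P = 72.38 + 17.94
P = 90.32 kPa


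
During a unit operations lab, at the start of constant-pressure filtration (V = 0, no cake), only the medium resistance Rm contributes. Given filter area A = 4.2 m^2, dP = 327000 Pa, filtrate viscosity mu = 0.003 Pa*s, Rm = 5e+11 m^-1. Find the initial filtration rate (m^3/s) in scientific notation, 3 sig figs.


rate = A * dP / (mu * Rm)
rate = 4.2 * 327000 / (0.003 * 5e+11)
rate = 1373400.0 / 1.500e+09
rate = 9.16e-04 m^3/s


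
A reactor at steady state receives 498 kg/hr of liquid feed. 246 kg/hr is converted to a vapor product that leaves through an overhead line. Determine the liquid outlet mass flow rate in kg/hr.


Steady-state mass balance on the main outlet: F_out = F_in - F_removed
F_out = 498 - 246
F_out = 252 kg/hr


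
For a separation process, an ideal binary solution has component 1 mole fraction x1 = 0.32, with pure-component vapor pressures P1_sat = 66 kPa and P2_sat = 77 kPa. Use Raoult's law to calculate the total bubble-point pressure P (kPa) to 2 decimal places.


P = x1*P1_sat + x2*P2_sat
x2 = 1 - x1 = 1 - 0.32 = 0.68
P = 0.32*66 + 0.68*77
P = 21.12 + 52.36
P = 73.48 kPa


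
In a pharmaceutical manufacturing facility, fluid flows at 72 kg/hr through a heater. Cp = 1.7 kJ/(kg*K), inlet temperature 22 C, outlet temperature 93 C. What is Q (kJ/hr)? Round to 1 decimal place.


Q = m_dot * Cp * (T2 - T1)
Q = 72 * 1.7 * (93 - 22)
Q = 72 * 1.7 * 71
Q = 8690.4 kJ/hr


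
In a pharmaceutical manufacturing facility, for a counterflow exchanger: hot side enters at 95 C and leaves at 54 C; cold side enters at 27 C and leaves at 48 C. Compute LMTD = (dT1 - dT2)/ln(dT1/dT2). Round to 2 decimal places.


dT1 = Th_in - Tc_out = 95 - 48 = 47
dT2 = Th_out - Tc_in = 54 - 27 = 27
LMTD = (dT1 - dT2) / ln(dT1/dT2)
LMTD = (47 - 27) / ln(47/27)
LMTD = 36.08 K


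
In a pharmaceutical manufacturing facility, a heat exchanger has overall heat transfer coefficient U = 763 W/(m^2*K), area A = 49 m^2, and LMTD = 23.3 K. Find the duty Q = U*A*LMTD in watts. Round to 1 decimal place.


Q = U * A * LMTD
Q = 763 * 49 * 23.3
Q = 871117.1 W


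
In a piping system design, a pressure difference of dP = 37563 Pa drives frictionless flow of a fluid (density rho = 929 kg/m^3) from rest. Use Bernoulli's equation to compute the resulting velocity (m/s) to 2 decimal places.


v = sqrt(2*dP/rho)
v = sqrt(2*37563/929)
v = sqrt(80.8676)
v = 8.99 m/s


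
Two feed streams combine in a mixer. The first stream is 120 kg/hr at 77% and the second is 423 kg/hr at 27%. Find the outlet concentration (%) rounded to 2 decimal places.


Mass balance on solute: F1*x1 + F2*x2 = F3*x3
F3 = F1 + F2 = 120 + 423 = 543 kg/hr
x3 = (F1*x1 + F2*x2)/F3
x3 = (120*0.77 + 423*0.27) / 543
x3 = 38.05%


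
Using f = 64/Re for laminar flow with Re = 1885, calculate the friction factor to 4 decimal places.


f = 64 / Re
f = 64 / 1885
f = 0.0340


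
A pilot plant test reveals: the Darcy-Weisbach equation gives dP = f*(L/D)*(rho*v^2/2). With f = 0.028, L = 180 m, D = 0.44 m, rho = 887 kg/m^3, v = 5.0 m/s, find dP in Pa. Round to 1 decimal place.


dP = f * (L/D) * (rho*v^2/2)
dP = 0.028 * (180/0.44) * (887*5.0^2/2)
L/D = 409.09090909
rho*v^2/2 = 887*25.0/2 = 11087.5
dP = 0.028 * 409.09090909 * 11087.5
dP = 127002.3 Pa


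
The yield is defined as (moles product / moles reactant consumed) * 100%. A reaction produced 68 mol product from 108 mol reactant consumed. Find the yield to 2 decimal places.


Yield = (moles product / moles consumed) * 100%
Yield = (68 / 108) * 100
Yield = 0.6296 * 100
Yield = 62.96%


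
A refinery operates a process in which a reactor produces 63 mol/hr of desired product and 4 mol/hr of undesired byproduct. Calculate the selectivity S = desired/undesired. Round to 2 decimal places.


S = desired product rate / undesired product rate
S = 63 / 4
S = 15.75


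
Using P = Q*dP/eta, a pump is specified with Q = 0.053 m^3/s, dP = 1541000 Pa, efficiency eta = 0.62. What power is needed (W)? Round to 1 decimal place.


P = Q * dP / eta
P = 0.053 * 1541000 / 0.62
P = 81673.0 / 0.62
P = 131730.6 W


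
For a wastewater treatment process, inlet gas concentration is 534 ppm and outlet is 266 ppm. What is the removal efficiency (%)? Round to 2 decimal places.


Efficiency = (G_in - G_out) / G_in * 100%
Efficiency = (534 - 266) / 534 * 100
Efficiency = 268 / 534 * 100
Efficiency = 50.19%


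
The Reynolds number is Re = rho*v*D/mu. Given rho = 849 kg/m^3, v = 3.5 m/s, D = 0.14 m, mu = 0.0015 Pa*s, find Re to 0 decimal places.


Re = rho * v * D / mu
Re = 849 * 3.5 * 0.14 / 0.0015
Re = 416.01 / 0.0015
Re = 277340


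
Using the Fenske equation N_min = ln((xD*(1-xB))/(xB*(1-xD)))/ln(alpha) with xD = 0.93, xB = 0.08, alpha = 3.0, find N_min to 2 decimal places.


N_min = ln((xD*(1-xB))/(xB*(1-xD))) / ln(alpha)
Numerator inside ln: 0.8556 / 0.0056 = 152.785714
ln(152.785714) = 5.029036
ln(alpha) = ln(3.0) = 1.098612
N_min = 5.029036 / 1.098612 = 4.58


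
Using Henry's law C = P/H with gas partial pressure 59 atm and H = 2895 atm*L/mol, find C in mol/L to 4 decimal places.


C = P / H
C = 59 / 2895
C = 0.0204 mol/L


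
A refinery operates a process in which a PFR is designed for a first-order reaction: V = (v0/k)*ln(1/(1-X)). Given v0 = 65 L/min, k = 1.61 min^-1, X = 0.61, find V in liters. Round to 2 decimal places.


V = (v0/k) * ln(1/(1-X))
V = (65/1.61) * ln(1/(1-0.61))
V = 40.372671 * ln(2.564103)
V = 40.372671 * 0.941609
V = 38.02 L


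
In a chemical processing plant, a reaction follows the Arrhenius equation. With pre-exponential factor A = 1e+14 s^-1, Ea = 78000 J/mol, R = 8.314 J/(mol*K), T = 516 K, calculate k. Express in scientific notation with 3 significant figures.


k = A * exp(-Ea/(R*T))
k = 1e+14 * exp(-78000 / (8.314 * 516))
k = 1e+14 * exp(-18.181716)
k = 1.27e+06


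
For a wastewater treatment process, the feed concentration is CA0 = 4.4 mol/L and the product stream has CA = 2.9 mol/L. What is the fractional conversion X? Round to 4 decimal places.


X = (CA0 - CA) / CA0
X = (4.4 - 2.9) / 4.4
X = 1.5 / 4.4
X = 0.3409


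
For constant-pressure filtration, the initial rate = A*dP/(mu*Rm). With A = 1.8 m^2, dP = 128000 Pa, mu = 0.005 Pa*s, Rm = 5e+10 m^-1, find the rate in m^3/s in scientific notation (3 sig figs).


rate = A * dP / (mu * Rm)
rate = 1.8 * 128000 / (0.005 * 5e+10)
rate = 230400.0 / 2.500e+08
rate = 9.22e-04 m^3/s


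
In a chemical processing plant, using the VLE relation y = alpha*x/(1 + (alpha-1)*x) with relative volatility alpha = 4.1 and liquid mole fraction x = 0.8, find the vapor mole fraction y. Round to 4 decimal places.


y = alpha*x / (1 + (alpha-1)*x)
y = 4.1*0.8 / (1 + (4.1-1)*0.8)
y = 3.28 / (1 + 2.48)
y = 3.28 / 3.48
y = 0.9425


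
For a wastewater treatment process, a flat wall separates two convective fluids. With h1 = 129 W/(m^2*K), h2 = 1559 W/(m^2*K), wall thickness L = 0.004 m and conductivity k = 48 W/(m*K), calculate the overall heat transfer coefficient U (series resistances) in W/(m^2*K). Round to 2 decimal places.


1/U = 1/h1 + L/k + 1/h2
1/U = 1/129 + 0.004/48 + 1/1559
1/U = 0.007751938 + 8.33333e-05 + 0.0006414368
1/U = 0.0084767081
U = 117.97 W/(m^2*K)


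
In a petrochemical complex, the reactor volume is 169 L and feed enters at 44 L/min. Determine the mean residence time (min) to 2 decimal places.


tau = V / v0
tau = 169 / 44
tau = 3.84 min


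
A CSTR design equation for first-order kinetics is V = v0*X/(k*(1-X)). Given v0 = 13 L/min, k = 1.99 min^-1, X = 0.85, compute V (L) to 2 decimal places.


V = v0 * X / (k * (1 - X))
V = 13 * 0.85 / (1.99 * (1 - 0.85))
V = 11.05 / (1.99 * 0.15)
V = 11.05 / 0.2985
V = 37.02 L


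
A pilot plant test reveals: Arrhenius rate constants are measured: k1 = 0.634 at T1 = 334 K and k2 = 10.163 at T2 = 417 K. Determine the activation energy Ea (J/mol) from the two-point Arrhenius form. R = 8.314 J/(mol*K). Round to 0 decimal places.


Ea = R * ln(k2/k1) / (1/T1 - 1/T2)
ln(k2/k1) = ln(10.163/0.634) = 2.77446
1/T1 - 1/T2 = 1/334 - 1/417 = 0.000595930441
Ea = 8.314 * 2.77446 / 0.000595930441
Ea = 38707 J/mol


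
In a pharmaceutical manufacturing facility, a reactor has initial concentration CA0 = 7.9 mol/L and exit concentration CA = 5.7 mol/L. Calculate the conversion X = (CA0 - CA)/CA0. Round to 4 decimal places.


X = (CA0 - CA) / CA0
X = (7.9 - 5.7) / 7.9
X = 2.2 / 7.9
X = 0.2785


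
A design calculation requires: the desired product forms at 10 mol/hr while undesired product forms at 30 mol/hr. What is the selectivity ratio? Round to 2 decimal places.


S = desired product rate / undesired product rate
S = 10 / 30
S = 0.33


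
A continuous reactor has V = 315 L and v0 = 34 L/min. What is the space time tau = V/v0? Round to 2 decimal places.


tau = V / v0
tau = 315 / 34
tau = 9.26 min


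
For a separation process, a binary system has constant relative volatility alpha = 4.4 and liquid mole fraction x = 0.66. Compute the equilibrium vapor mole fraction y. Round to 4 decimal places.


y = alpha*x / (1 + (alpha-1)*x)
y = 4.4*0.66 / (1 + (4.4-1)*0.66)
y = 2.904 / (1 + 2.244)
y = 2.904 / 3.244
y = 0.8952


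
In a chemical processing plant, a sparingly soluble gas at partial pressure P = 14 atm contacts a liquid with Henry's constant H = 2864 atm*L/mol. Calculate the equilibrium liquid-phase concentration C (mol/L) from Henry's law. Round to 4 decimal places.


C = P / H
C = 14 / 2864
C = 0.0049 mol/L


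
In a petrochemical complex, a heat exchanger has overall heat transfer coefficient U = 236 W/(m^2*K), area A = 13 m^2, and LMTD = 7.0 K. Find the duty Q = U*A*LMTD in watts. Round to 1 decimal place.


Q = U * A * LMTD
Q = 236 * 13 * 7.0
Q = 21476.0 W


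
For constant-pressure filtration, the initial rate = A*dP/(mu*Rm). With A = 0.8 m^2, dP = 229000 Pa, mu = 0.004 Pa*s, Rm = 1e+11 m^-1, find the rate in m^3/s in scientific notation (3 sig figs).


rate = A * dP / (mu * Rm)
rate = 0.8 * 229000 / (0.004 * 1e+11)
rate = 183200.0 / 4.000e+08
rate = 4.58e-04 m^3/s


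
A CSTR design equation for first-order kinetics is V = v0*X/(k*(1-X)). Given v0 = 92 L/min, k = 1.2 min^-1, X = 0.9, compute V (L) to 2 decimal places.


V = v0 * X / (k * (1 - X))
V = 92 * 0.9 / (1.2 * (1 - 0.9))
V = 82.8 / (1.2 * 0.1)
V = 82.8 / 0.12
V = 690.00 L


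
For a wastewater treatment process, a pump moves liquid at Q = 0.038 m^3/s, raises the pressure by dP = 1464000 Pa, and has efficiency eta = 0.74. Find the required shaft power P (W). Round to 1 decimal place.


P = Q * dP / eta
P = 0.038 * 1464000 / 0.74
P = 55632.0 / 0.74
P = 75178.4 W


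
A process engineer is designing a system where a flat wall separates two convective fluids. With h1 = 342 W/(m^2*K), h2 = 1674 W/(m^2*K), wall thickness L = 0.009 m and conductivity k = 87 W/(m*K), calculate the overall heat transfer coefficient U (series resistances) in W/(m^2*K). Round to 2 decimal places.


1/U = 1/h1 + L/k + 1/h2
1/U = 1/342 + 0.009/87 + 1/1674
1/U = 0.0029239766 + 0.0001034483 + 0.0005973716
1/U = 0.0036247965
U = 275.88 W/(m^2*K)


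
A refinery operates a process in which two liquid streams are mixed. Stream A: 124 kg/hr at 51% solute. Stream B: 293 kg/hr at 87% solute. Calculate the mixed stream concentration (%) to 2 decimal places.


Mass balance on solute: F1*x1 + F2*x2 = F3*x3
F3 = F1 + F2 = 124 + 293 = 417 kg/hr
x3 = (F1*x1 + F2*x2)/F3
x3 = (124*0.51 + 293*0.87) / 417
x3 = 76.29%


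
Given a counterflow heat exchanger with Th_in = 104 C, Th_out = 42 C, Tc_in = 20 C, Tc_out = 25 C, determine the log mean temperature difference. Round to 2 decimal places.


dT1 = Th_in - Tc_out = 104 - 25 = 79
dT2 = Th_out - Tc_in = 42 - 20 = 22
LMTD = (dT1 - dT2) / ln(dT1/dT2)
LMTD = (79 - 22) / ln(79/22)
LMTD = 44.59 K


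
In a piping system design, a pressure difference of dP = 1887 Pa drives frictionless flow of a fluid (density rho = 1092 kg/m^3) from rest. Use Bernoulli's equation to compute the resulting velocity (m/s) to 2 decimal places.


v = sqrt(2*dP/rho)
v = sqrt(2*1887/1092)
v = sqrt(3.456044)
v = 1.86 m/s


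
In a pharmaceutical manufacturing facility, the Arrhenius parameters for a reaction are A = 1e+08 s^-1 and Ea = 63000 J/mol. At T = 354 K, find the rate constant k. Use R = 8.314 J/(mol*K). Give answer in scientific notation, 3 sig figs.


k = A * exp(-Ea/(R*T))
k = 1e+08 * exp(-63000 / (8.314 * 354))
k = 1e+08 * exp(-21.405593)
k = 5.05e-02


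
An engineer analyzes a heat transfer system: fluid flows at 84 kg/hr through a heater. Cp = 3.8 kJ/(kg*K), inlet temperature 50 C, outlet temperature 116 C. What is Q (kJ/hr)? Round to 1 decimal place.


Q = m_dot * Cp * (T2 - T1)
Q = 84 * 3.8 * (116 - 50)
Q = 84 * 3.8 * 66
Q = 21067.2 kJ/hr


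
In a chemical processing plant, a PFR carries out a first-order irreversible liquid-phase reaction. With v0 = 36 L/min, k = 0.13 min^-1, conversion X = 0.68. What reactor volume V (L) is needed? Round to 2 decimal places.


V = (v0/k) * ln(1/(1-X))
V = (36/0.13) * ln(1/(1-0.68))
V = 276.923077 * ln(3.125)
V = 276.923077 * 1.139434
V = 315.54 L


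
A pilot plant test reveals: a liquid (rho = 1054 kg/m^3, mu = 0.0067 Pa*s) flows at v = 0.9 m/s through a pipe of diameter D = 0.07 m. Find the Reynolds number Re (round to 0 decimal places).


Re = rho * v * D / mu
Re = 1054 * 0.9 * 0.07 / 0.0067
Re = 66.402 / 0.0067
Re = 9911


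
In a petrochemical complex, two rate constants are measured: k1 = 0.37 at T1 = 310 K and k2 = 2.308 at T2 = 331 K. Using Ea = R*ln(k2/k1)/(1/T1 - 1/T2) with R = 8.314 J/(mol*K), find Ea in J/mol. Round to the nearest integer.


Ea = R * ln(k2/k1) / (1/T1 - 1/T2)
ln(k2/k1) = ln(2.308/0.37) = 1.8306336
1/T1 - 1/T2 = 1/310 - 1/331 = 0.000204658415
Ea = 8.314 * 1.8306336 / 0.000204658415
Ea = 74367 J/mol


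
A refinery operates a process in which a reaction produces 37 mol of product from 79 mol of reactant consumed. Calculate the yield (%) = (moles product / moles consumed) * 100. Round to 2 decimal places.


Yield = (moles product / moles consumed) * 100%
Yield = (37 / 79) * 100
Yield = 0.4684 * 100
Yield = 46.84%


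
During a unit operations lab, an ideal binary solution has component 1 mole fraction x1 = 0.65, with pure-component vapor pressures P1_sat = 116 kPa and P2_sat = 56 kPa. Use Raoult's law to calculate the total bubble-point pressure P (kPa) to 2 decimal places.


P = x1*P1_sat + x2*P2_sat
x2 = 1 - x1 = 1 - 0.65 = 0.35
P = 0.65*116 + 0.35*56
P = 75.4 + 19.6
P = 95.00 kPa


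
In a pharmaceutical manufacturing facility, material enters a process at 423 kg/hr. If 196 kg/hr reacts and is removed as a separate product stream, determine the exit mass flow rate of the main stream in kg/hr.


Steady-state mass balance on the main outlet: F_out = F_in - F_removed
F_out = 423 - 196
F_out = 227 kg/hr


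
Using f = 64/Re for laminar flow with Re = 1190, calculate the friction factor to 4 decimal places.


f = 64 / Re
f = 64 / 1190
f = 0.0538


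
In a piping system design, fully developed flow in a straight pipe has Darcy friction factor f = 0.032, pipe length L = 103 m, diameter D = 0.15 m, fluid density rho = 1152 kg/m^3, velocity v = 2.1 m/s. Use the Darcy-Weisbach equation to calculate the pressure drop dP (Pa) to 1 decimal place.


dP = f * (L/D) * (rho*v^2/2)
dP = 0.032 * (103/0.15) * (1152*2.1^2/2)
L/D = 686.66666667
rho*v^2/2 = 1152*4.41/2 = 2540.16
dP = 0.032 * 686.66666667 * 2540.16
dP = 55815.8 Pa


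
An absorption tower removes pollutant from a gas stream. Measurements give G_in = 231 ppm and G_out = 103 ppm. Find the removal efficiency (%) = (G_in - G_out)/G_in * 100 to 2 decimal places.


Efficiency = (G_in - G_out) / G_in * 100%
Efficiency = (231 - 103) / 231 * 100
Efficiency = 128 / 231 * 100
Efficiency = 55.41%


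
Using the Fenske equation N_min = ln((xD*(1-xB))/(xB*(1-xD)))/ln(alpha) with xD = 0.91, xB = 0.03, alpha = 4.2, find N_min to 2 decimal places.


N_min = ln((xD*(1-xB))/(xB*(1-xD))) / ln(alpha)
Numerator inside ln: 0.8827 / 0.0027 = 326.925926
ln(326.925926) = 5.789734
ln(alpha) = ln(4.2) = 1.435085
N_min = 5.789734 / 1.435085 = 4.03


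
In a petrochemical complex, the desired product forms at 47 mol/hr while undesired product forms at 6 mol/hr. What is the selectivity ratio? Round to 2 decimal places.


S = desired product rate / undesired product rate
S = 47 / 6
S = 7.83


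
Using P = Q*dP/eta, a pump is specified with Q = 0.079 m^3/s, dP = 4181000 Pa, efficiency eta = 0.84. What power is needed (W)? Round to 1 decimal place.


P = Q * dP / eta
P = 0.079 * 4181000 / 0.84
P = 330299.0 / 0.84
P = 393213.1 W


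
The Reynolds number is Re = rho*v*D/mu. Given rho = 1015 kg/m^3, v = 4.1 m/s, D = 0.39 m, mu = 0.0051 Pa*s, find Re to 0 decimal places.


Re = rho * v * D / mu
Re = 1015 * 4.1 * 0.39 / 0.0051
Re = 1622.985 / 0.0051
Re = 318232


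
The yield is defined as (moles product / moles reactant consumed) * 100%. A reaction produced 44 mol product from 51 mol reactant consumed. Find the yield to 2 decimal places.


Yield = (moles product / moles consumed) * 100%
Yield = (44 / 51) * 100
Yield = 0.8627 * 100
Yield = 86.27%


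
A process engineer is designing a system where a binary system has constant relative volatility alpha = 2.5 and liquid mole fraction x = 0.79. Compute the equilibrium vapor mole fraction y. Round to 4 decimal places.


y = alpha*x / (1 + (alpha-1)*x)
y = 2.5*0.79 / (1 + (2.5-1)*0.79)
y = 1.975 / (1 + 1.185)
y = 1.975 / 2.185
y = 0.9039


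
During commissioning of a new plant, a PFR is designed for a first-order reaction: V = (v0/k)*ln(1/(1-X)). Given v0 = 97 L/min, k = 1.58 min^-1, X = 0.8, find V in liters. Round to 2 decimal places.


V = (v0/k) * ln(1/(1-X))
V = (97/1.58) * ln(1/(1-0.8))
V = 61.392405 * ln(5.0)
V = 61.392405 * 1.609438
V = 98.81 L


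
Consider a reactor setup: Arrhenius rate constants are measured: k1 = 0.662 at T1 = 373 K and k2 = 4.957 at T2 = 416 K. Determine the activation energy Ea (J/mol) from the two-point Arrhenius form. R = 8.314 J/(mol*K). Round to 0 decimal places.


Ea = R * ln(k2/k1) / (1/T1 - 1/T2)
ln(k2/k1) = ln(4.957/0.662) = 2.0132904
1/T1 - 1/T2 = 1/373 - 1/416 = 0.000277118994
Ea = 8.314 * 2.0132904 / 0.000277118994
Ea = 60402 J/mol


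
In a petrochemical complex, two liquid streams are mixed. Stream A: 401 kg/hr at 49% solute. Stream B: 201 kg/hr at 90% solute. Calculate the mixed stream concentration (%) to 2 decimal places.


Mass balance on solute: F1*x1 + F2*x2 = F3*x3
F3 = F1 + F2 = 401 + 201 = 602 kg/hr
x3 = (F1*x1 + F2*x2)/F3
x3 = (401*0.49 + 201*0.9) / 602
x3 = 62.69%


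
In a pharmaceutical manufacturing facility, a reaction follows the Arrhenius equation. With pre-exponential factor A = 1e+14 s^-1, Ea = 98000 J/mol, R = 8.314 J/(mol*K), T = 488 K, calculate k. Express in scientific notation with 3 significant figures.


k = A * exp(-Ea/(R*T))
k = 1e+14 * exp(-98000 / (8.314 * 488))
k = 1e+14 * exp(-24.154399)
k = 3.24e+03


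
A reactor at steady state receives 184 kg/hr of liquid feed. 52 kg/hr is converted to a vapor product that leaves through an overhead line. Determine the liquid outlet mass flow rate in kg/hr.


Steady-state mass balance on the main outlet: F_out = F_in - F_removed
F_out = 184 - 52
F_out = 132 kg/hr


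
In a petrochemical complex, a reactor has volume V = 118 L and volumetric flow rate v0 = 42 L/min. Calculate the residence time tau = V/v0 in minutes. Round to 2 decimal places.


tau = V / v0
tau = 118 / 42
tau = 2.81 min


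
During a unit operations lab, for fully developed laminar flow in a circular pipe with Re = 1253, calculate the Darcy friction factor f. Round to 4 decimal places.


f = 64 / Re
f = 64 / 1253
f = 0.0511


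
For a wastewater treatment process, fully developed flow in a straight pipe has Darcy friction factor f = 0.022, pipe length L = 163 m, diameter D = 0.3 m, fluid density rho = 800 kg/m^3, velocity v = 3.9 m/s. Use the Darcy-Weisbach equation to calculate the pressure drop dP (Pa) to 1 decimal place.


dP = f * (L/D) * (rho*v^2/2)
dP = 0.022 * (163/0.3) * (800*3.9^2/2)
L/D = 543.33333333
rho*v^2/2 = 800*15.21/2 = 6084.0
dP = 0.022 * 543.33333333 * 6084.0
dP = 72724.1 Pa


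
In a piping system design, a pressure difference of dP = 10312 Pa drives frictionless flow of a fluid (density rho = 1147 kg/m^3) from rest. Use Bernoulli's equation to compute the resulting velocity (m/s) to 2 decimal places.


v = sqrt(2*dP/rho)
v = sqrt(2*10312/1147)
v = sqrt(17.98082)
v = 4.24 m/s


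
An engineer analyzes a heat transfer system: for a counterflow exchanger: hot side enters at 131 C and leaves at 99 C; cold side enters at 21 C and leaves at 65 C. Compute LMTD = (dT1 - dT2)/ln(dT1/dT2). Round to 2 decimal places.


dT1 = Th_in - Tc_out = 131 - 65 = 66
dT2 = Th_out - Tc_in = 99 - 21 = 78
LMTD = (dT1 - dT2) / ln(dT1/dT2)
LMTD = (66 - 78) / ln(66/78)
LMTD = 71.83 K


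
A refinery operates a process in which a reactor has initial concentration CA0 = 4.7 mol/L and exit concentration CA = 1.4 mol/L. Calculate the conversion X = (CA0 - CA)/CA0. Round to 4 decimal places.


X = (CA0 - CA) / CA0
X = (4.7 - 1.4) / 4.7
X = 3.3 / 4.7
X = 0.7021


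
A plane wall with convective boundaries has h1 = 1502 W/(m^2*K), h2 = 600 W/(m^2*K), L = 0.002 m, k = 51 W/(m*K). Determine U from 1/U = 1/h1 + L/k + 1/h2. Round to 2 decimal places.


1/U = 1/h1 + L/k + 1/h2
1/U = 1/1502 + 0.002/51 + 1/600
1/U = 0.000665779 + 3.92157e-05 + 0.0016666667
1/U = 0.0023716614
U = 421.65 W/(m^2*K)


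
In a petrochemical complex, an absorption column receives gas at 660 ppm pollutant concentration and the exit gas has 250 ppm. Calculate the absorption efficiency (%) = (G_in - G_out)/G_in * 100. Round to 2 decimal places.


Efficiency = (G_in - G_out) / G_in * 100%
Efficiency = (660 - 250) / 660 * 100
Efficiency = 410 / 660 * 100
Efficiency = 62.12%


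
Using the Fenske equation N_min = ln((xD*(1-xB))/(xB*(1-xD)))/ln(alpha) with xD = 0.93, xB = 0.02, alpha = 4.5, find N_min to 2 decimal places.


N_min = ln((xD*(1-xB))/(xB*(1-xD))) / ln(alpha)
Numerator inside ln: 0.9114 / 0.0014 = 651.0
ln(651.0) = 6.47851
ln(alpha) = ln(4.5) = 1.504077
N_min = 6.47851 / 1.504077 = 4.31


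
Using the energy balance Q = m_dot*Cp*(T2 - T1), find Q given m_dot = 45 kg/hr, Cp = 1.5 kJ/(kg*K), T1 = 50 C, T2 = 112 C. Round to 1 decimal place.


Q = m_dot * Cp * (T2 - T1)
Q = 45 * 1.5 * (112 - 50)
Q = 45 * 1.5 * 62
Q = 4185.0 kJ/hr


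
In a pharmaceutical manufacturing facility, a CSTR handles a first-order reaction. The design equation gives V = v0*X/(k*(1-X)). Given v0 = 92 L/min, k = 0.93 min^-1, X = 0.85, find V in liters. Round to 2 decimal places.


V = v0 * X / (k * (1 - X))
V = 92 * 0.85 / (0.93 * (1 - 0.85))
V = 78.2 / (0.93 * 0.15)
V = 78.2 / 0.1395
V = 560.57 L


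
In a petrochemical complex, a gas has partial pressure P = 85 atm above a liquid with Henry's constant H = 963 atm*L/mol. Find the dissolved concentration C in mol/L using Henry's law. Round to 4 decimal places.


C = P / H
C = 85 / 963
C = 0.0883 mol/L


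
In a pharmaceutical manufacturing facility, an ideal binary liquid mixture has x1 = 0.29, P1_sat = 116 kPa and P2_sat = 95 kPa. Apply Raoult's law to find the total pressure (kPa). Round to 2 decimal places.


P = x1*P1_sat + x2*P2_sat
x2 = 1 - x1 = 1 - 0.29 = 0.71
P = 0.29*116 + 0.71*95
P = 33.64 + 67.45
P = 101.09 kPa


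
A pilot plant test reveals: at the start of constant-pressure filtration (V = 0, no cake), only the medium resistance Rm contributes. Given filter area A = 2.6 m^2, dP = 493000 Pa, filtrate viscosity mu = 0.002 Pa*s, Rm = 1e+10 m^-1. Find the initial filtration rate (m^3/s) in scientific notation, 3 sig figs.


rate = A * dP / (mu * Rm)
rate = 2.6 * 493000 / (0.002 * 1e+10)
rate = 1281800.0 / 2.000e+07
rate = 6.41e-02 m^3/s


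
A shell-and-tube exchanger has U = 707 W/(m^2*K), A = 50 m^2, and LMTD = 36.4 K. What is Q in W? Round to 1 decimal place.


Q = U * A * LMTD
Q = 707 * 50 * 36.4
Q = 1286740.0 W


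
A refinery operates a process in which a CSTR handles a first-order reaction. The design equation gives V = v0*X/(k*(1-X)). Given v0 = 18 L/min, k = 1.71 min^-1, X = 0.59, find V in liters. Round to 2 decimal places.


V = v0 * X / (k * (1 - X))
V = 18 * 0.59 / (1.71 * (1 - 0.59))
V = 10.62 / (1.71 * 0.41)
V = 10.62 / 0.7011
V = 15.15 L


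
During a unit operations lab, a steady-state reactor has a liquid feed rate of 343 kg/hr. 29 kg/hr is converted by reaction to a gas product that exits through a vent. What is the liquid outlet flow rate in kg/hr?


Steady-state mass balance on the main outlet: F_out = F_in - F_removed
F_out = 343 - 29
F_out = 314 kg/hr


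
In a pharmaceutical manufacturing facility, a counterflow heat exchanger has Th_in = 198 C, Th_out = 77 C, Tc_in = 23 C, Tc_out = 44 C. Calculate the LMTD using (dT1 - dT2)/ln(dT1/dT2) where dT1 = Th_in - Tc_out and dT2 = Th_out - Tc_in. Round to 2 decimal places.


dT1 = Th_in - Tc_out = 198 - 44 = 154
dT2 = Th_out - Tc_in = 77 - 23 = 54
LMTD = (dT1 - dT2) / ln(dT1/dT2)
LMTD = (154 - 54) / ln(154/54)
LMTD = 95.42 K


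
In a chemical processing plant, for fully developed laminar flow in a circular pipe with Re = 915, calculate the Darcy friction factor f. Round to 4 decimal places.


f = 64 / Re
f = 64 / 915
f = 0.0699


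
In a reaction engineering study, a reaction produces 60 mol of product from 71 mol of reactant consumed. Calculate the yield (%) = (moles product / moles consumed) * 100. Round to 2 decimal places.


Yield = (moles product / moles consumed) * 100%
Yield = (60 / 71) * 100
Yield = 0.8451 * 100
Yield = 84.51%


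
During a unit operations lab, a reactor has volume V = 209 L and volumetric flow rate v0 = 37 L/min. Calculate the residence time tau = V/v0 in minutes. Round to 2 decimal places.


tau = V / v0
tau = 209 / 37
tau = 5.65 min


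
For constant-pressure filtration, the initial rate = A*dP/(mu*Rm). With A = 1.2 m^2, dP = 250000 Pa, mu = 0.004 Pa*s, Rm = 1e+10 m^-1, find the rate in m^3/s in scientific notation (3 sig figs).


rate = A * dP / (mu * Rm)
rate = 1.2 * 250000 / (0.004 * 1e+10)
rate = 300000.0 / 4.000e+07
rate = 7.50e-03 m^3/s


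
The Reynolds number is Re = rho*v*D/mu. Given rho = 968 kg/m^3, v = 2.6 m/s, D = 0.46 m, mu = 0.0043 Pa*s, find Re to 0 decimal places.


Re = rho * v * D / mu
Re = 968 * 2.6 * 0.46 / 0.0043
Re = 1157.728 / 0.0043
Re = 269239


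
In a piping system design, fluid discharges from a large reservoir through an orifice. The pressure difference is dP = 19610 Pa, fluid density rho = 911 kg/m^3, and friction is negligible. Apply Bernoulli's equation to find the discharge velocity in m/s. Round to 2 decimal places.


v = sqrt(2*dP/rho)
v = sqrt(2*19610/911)
v = sqrt(43.051592)
v = 6.56 m/s


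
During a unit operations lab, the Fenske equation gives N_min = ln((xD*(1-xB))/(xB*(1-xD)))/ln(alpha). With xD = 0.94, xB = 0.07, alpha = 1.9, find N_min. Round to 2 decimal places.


N_min = ln((xD*(1-xB))/(xB*(1-xD))) / ln(alpha)
Numerator inside ln: 0.8742 / 0.0042 = 208.142857
ln(208.142857) = 5.338225
ln(alpha) = ln(1.9) = 0.641854
N_min = 5.338225 / 0.641854 = 8.32


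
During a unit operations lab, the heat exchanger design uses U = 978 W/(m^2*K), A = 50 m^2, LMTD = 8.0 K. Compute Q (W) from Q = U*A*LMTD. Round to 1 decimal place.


Q = U * A * LMTD
Q = 978 * 50 * 8.0
Q = 391200.0 W


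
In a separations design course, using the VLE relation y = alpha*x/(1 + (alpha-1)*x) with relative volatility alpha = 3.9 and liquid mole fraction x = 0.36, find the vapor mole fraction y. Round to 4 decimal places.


y = alpha*x / (1 + (alpha-1)*x)
y = 3.9*0.36 / (1 + (3.9-1)*0.36)
y = 1.404 / (1 + 1.044)
y = 1.404 / 2.044
y = 0.6869
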